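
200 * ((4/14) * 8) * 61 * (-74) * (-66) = 953356800/7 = 136193828.57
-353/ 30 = -11.77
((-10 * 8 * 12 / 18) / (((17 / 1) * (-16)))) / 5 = 2 / 51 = 0.04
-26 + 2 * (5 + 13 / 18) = -131 / 9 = -14.56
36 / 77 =0.47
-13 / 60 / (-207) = 0.00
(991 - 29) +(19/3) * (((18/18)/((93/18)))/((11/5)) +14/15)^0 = 2905/3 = 968.33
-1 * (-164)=164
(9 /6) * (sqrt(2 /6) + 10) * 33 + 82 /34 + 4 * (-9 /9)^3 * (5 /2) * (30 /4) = 33 * sqrt(3) /2 + 7181 /17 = 450.99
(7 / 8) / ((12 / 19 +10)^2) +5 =1634687 / 326432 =5.01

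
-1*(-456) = 456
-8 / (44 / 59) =-118 / 11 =-10.73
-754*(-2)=1508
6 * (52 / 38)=156 / 19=8.21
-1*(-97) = 97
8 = 8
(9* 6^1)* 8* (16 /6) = 1152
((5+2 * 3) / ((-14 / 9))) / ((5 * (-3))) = 33 / 70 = 0.47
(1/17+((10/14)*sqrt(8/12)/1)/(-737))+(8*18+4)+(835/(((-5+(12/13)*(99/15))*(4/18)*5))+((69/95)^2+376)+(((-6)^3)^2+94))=1044929539879/21786350 - 5*sqrt(6)/15477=47962.58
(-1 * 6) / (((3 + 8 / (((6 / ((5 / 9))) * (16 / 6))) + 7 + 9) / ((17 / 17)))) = -108 / 347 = -0.31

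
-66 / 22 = -3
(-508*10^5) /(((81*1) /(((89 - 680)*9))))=10007600000 /3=3335866666.67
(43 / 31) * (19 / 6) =817 / 186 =4.39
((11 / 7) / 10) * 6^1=33 / 35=0.94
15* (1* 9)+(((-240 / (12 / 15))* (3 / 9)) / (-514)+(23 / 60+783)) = 918.58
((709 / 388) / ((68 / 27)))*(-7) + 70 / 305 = -7804685 / 1609424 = -4.85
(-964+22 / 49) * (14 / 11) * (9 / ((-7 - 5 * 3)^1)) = 424926 / 847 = 501.68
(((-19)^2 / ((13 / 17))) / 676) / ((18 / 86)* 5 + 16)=263891 / 6441604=0.04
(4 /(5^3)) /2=0.02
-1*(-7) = 7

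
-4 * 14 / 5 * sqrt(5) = -56 * sqrt(5) / 5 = -25.04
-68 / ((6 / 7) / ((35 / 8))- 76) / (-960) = -833 / 891456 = -0.00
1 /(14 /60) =30 /7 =4.29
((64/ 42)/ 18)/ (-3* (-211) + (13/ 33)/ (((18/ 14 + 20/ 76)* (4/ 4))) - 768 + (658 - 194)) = 36256/ 141011073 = 0.00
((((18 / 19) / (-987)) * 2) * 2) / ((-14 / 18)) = 216 / 43757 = 0.00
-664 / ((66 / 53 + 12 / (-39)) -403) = 1.65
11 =11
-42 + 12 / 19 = -786 / 19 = -41.37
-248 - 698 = -946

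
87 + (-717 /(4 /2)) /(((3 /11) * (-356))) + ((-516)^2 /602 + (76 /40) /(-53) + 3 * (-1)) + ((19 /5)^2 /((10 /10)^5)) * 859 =12933.90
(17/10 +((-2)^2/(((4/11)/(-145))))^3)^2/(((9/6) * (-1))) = -548836352339125601763/50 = -10976727046782512035.26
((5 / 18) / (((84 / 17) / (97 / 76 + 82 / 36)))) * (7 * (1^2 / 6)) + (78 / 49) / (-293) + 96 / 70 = 101758180387 / 63634818240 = 1.60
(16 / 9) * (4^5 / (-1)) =-16384 / 9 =-1820.44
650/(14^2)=325/98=3.32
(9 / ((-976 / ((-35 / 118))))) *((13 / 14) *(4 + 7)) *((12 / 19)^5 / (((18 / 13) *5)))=3613896 / 8911480301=0.00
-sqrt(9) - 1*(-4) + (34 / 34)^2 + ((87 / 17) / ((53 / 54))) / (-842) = 756293 / 379321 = 1.99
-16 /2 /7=-8 /7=-1.14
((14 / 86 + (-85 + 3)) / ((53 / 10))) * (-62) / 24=181815 / 4558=39.89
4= 4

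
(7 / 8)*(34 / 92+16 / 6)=2933 / 1104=2.66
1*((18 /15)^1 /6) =1 /5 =0.20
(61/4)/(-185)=-61/740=-0.08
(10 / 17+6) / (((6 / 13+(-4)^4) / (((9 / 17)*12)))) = 0.16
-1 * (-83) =83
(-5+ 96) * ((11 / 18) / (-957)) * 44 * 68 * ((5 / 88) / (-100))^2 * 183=-94367 / 9187200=-0.01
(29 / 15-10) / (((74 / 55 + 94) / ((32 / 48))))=-1331 / 23598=-0.06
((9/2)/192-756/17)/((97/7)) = -677019/211072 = -3.21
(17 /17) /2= 0.50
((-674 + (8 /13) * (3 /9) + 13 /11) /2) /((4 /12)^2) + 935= -598243 /286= -2091.76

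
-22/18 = -11/9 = -1.22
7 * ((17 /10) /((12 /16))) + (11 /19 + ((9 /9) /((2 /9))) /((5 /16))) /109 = 497167 /31065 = 16.00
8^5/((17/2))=65536/17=3855.06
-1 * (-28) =28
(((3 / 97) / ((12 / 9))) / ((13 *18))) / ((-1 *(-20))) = 0.00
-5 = -5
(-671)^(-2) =1 / 450241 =0.00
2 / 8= 1 / 4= 0.25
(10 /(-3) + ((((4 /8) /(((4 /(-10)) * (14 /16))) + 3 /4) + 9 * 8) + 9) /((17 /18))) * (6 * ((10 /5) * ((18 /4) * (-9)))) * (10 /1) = -47257830 /119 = -397124.62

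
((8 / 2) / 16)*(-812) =-203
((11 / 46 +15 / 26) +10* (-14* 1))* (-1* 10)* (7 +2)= 12526.56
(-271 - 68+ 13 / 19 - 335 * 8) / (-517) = 57348 / 9823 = 5.84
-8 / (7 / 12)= -96 / 7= -13.71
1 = 1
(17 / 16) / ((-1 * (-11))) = 17 / 176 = 0.10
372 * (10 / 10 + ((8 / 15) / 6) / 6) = 16988 / 45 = 377.51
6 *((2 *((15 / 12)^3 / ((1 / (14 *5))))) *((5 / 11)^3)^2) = 205078125 / 14172488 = 14.47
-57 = -57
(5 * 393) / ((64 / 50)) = 49125 / 32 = 1535.16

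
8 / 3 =2.67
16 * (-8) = -128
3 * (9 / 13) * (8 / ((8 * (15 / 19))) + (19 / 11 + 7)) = 20.76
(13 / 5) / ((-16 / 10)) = -13 / 8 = -1.62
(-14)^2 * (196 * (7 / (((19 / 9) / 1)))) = 2420208 / 19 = 127379.37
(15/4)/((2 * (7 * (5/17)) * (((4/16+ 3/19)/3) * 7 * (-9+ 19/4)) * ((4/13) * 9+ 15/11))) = -16302/299243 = -0.05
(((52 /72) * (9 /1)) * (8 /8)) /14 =13 /28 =0.46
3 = 3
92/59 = 1.56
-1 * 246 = -246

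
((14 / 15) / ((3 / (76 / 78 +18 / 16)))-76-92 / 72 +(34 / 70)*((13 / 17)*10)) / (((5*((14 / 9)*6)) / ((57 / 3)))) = -13614697 / 458640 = -29.68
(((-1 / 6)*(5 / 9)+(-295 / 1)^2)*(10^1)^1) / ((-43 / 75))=-1517876.29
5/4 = 1.25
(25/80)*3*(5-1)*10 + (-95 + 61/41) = -4593/82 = -56.01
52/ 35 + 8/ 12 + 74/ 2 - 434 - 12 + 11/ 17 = -725068/ 1785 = -406.20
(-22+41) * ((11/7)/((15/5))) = 9.95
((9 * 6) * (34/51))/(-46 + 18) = -9/7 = -1.29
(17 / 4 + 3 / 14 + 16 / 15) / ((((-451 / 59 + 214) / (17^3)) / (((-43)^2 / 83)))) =1245044564809 / 424420500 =2933.52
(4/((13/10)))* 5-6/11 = 2122/143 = 14.84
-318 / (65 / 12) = -3816 / 65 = -58.71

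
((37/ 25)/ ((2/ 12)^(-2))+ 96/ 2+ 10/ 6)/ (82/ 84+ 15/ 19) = 5950021/ 211350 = 28.15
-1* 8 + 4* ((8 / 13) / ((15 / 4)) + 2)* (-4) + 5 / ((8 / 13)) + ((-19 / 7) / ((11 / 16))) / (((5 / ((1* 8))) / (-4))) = -1109081 / 120120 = -9.23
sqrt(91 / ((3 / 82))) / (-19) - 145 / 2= -145 / 2 - sqrt(22386) / 57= -75.12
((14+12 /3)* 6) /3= 36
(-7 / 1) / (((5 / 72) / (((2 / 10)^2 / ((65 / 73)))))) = -4.53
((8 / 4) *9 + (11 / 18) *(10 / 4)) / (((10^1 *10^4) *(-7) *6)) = -703 / 151200000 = -0.00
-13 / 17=-0.76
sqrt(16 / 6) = 2 * sqrt(6) / 3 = 1.63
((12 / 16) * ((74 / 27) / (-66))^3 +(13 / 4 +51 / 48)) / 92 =16268800721 / 347072071104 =0.05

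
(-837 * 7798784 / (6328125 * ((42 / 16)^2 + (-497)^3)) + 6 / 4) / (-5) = -46423419499973 / 154743864843750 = -0.30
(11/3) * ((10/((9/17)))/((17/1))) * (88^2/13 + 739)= 1908610/351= 5437.64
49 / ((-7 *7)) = -1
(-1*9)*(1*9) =-81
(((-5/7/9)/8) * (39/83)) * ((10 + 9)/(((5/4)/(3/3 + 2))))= -247/1162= -0.21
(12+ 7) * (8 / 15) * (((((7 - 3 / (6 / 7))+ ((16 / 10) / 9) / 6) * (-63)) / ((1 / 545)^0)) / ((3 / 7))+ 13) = -3460052 / 675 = -5126.00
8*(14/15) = 112/15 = 7.47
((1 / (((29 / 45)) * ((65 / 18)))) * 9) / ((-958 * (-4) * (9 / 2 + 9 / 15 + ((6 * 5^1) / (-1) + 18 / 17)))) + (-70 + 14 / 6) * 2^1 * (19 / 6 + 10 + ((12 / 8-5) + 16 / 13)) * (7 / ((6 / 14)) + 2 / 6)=-24909239731745 / 1013404014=-24579.77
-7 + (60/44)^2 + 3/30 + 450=538401/1210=444.96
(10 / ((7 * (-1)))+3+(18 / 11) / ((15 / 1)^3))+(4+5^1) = 305264 / 28875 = 10.57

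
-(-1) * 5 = 5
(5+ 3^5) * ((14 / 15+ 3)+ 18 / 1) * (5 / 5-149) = -12075616 / 15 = -805041.07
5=5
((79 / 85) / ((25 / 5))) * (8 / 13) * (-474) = -299568 / 5525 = -54.22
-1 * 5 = -5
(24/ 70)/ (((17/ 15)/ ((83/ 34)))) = 1494/ 2023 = 0.74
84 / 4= 21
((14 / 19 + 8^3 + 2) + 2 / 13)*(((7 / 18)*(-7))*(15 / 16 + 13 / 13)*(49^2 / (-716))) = 231916650091 / 25466688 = 9106.67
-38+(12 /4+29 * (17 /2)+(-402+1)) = -379 /2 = -189.50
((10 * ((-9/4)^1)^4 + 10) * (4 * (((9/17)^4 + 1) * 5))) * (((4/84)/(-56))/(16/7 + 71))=-451536025/6774751872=-0.07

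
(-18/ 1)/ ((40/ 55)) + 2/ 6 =-293/ 12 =-24.42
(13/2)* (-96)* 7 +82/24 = -52375/12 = -4364.58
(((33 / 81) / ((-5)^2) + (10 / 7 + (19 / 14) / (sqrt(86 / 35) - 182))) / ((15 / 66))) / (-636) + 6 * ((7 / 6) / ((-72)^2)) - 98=-1517466711037037 / 15482996424000 + 209 * sqrt(3010) / 25804994040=-98.01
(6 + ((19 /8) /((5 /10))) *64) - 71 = 239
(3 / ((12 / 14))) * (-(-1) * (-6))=-21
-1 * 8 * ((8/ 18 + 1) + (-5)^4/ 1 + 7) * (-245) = 11173960/ 9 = 1241551.11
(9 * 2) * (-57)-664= -1690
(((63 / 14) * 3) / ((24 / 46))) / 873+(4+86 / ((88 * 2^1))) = 4821 / 1067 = 4.52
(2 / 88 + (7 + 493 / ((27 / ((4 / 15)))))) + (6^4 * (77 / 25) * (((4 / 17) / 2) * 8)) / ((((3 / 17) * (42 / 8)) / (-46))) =-16618927379 / 89100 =-186519.95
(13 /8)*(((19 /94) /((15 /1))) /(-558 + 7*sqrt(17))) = -1767 /44907560 - 133*sqrt(17) /269445360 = -0.00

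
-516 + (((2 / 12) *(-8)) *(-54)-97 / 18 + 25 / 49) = -395911 / 882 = -448.88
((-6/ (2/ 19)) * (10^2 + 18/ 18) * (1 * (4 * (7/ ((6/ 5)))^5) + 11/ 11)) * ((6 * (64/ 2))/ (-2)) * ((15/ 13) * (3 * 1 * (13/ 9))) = 2015864173220/ 27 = 74661636045.19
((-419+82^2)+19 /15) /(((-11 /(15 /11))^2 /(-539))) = -69526590 /1331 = -52236.36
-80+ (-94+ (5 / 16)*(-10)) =-1417 / 8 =-177.12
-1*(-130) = 130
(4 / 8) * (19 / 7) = 19 / 14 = 1.36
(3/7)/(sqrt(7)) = 3 * sqrt(7)/49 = 0.16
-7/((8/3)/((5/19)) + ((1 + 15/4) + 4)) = -420/1133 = -0.37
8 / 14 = 4 / 7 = 0.57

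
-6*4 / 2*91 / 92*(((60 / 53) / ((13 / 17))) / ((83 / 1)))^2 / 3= -7282800 / 5786009099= -0.00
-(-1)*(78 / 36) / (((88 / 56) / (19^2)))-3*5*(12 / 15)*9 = 25723 / 66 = 389.74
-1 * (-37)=37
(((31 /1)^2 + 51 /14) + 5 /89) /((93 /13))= 15626195 /115878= 134.85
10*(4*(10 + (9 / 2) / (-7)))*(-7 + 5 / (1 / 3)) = 20960 / 7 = 2994.29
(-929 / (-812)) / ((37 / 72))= 16722 / 7511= 2.23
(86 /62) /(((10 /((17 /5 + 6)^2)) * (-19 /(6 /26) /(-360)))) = 10258596 /191425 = 53.59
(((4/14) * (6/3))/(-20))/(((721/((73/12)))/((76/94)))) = -1387/7116270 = -0.00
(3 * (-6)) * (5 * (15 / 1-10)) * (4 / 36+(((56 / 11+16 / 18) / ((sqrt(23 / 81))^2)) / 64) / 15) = -30295 / 506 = -59.87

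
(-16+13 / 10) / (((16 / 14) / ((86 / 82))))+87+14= 87.51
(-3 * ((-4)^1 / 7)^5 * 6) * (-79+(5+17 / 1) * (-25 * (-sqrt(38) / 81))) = -1456128 / 16807+1126400 * sqrt(38) / 151263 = -40.73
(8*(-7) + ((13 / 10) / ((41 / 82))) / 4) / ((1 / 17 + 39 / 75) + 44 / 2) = -2.45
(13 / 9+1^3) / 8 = 11 / 36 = 0.31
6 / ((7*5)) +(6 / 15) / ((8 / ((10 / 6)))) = 107 / 420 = 0.25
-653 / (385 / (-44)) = 74.63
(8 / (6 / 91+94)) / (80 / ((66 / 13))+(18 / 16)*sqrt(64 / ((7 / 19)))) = 1093092 / 23200703- 891891*sqrt(133) / 232007030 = 0.00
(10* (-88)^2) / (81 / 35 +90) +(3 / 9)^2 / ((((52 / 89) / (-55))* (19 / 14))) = 442212155 / 532038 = 831.17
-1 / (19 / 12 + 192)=-12 / 2323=-0.01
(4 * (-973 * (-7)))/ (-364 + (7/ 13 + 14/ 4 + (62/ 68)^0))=-708344/ 9333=-75.90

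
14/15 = 0.93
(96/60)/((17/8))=64/85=0.75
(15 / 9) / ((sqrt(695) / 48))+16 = 16 * sqrt(695) / 139+16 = 19.03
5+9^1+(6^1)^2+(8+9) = 67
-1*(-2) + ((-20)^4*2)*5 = 1600002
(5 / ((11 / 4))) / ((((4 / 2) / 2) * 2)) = 10 / 11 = 0.91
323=323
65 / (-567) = -65 / 567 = -0.11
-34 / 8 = -17 / 4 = -4.25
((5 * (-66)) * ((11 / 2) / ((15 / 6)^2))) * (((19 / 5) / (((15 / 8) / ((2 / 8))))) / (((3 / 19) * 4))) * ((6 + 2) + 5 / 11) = -246202 / 125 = -1969.62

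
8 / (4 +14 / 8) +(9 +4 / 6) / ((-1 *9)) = 197 / 621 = 0.32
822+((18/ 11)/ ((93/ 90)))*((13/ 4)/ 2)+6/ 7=3940605/ 4774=825.43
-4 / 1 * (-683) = 2732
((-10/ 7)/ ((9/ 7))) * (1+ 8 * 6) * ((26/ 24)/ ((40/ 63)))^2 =-405769/ 2560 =-158.50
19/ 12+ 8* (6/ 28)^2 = 1147/ 588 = 1.95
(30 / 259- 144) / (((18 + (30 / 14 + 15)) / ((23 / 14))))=-142853 / 21238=-6.73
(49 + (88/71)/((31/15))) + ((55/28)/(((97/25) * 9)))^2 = 65233636133609/1315117608336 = 49.60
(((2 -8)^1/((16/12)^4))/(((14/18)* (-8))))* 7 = 2187/1024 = 2.14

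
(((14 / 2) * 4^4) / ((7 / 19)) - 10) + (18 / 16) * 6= 19443 / 4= 4860.75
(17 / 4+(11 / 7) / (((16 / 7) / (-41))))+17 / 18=-3311 / 144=-22.99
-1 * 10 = -10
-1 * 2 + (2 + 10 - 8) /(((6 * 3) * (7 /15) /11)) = 68 /21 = 3.24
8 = 8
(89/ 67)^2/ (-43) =-7921/ 193027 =-0.04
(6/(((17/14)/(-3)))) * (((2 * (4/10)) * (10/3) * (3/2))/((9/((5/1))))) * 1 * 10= -5600/17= -329.41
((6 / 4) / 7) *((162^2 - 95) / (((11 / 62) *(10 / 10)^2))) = 2431857 / 77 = 31582.56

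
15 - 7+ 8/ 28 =8.29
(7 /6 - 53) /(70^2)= -311 /29400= -0.01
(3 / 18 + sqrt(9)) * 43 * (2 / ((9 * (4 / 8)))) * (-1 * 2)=-3268 / 27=-121.04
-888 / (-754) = 444 / 377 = 1.18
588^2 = 345744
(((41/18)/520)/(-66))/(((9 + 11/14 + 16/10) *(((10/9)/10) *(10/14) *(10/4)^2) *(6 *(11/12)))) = -2009/940260750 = -0.00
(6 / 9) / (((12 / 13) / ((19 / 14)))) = 247 / 252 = 0.98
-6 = -6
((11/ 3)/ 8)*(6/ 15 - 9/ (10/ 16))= -77/ 12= -6.42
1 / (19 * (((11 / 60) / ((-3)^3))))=-1620 / 209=-7.75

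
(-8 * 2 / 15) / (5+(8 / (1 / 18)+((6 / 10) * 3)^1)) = -8 / 1131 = -0.01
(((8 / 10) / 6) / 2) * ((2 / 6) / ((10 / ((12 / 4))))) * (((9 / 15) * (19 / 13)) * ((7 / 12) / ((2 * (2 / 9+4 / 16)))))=399 / 110500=0.00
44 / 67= 0.66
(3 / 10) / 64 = 3 / 640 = 0.00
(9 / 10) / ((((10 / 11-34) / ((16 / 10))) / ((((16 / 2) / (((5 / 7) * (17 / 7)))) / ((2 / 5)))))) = -2772 / 5525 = -0.50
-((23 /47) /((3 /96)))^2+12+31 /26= -13326409 /57434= -232.03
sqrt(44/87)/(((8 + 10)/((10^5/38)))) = 50000*sqrt(957)/14877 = 103.97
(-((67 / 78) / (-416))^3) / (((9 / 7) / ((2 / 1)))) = 2105341 / 153736260747264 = 0.00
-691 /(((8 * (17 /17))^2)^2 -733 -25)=-691 /3338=-0.21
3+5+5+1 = 14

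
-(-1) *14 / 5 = 14 / 5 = 2.80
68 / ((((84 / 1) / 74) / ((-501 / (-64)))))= 105043 / 224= 468.94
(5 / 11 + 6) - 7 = -0.55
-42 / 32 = -21 / 16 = -1.31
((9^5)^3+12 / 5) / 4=1029455660473257 / 20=51472783023662.85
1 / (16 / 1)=1 / 16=0.06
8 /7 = 1.14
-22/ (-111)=22/ 111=0.20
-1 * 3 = -3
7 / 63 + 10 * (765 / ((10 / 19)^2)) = 497099 / 18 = 27616.61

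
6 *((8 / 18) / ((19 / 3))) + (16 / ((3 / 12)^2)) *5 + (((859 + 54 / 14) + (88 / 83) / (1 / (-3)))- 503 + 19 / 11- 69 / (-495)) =271387877 / 165585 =1638.96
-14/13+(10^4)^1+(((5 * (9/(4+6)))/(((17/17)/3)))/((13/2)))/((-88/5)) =11438633/1144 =9998.81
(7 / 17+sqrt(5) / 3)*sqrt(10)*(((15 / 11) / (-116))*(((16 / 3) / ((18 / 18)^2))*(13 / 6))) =-650*sqrt(2) / 2871 - 910*sqrt(10) / 16269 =-0.50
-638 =-638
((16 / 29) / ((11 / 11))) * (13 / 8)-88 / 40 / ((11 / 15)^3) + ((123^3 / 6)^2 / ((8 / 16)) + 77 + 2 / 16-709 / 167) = 901878409034257911 / 4688024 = 192379221828.70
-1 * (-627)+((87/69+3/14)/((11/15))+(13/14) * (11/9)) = 10043905/15939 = 630.15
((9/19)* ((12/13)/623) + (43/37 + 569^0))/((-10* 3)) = -6157238/85403955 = -0.07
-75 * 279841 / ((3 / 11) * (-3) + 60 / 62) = -2385644525 / 17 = -140332030.88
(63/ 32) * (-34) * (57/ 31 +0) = -61047/ 496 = -123.08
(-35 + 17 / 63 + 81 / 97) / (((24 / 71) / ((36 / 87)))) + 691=230210215 / 354438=649.51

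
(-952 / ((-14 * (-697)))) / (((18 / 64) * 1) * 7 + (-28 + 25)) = 128 / 1353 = 0.09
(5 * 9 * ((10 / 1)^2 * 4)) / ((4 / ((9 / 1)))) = 40500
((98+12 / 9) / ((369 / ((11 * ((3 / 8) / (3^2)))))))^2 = 2686321 / 176464656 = 0.02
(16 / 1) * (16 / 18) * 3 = 128 / 3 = 42.67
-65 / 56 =-1.16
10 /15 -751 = -2251 /3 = -750.33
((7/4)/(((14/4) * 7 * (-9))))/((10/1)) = -1/1260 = -0.00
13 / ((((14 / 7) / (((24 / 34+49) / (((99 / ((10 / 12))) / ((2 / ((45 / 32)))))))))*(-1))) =-175760 / 45441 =-3.87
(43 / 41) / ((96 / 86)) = 1849 / 1968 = 0.94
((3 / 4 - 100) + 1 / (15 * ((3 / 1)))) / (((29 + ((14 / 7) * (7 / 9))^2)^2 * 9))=-1446741 / 129540500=-0.01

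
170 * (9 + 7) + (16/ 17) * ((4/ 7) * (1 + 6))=46304/ 17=2723.76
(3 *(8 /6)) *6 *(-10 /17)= -240 /17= -14.12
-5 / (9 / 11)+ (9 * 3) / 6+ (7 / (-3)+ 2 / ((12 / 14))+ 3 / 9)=-23 / 18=-1.28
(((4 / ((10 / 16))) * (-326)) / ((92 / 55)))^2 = 823001344 / 529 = 1555768.14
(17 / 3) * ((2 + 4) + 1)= 119 / 3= 39.67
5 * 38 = 190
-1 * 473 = -473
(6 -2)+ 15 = 19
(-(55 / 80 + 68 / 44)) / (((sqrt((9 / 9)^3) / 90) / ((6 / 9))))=-5895 / 44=-133.98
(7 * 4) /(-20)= -7 /5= -1.40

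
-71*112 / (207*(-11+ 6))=7.68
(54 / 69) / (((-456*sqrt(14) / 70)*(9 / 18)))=-15*sqrt(14) / 874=-0.06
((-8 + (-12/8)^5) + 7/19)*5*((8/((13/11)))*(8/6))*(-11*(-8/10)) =-4480388/741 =-6046.41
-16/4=-4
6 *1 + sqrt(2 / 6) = 6.58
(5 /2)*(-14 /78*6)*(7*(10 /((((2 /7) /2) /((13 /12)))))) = -8575 /6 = -1429.17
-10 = -10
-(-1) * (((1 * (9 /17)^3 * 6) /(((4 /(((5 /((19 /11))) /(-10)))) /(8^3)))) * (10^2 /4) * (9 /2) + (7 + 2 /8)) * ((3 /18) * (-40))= 6914880685 /280041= 24692.39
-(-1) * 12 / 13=12 / 13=0.92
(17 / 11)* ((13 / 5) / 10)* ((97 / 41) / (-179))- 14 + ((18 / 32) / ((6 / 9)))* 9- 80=-5580735117 / 64583200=-86.41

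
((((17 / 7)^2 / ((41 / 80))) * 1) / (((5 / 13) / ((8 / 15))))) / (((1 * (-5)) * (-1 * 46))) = 240448 / 3465525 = 0.07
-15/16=-0.94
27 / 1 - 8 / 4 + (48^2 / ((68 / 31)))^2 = 318843961 / 289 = 1103266.30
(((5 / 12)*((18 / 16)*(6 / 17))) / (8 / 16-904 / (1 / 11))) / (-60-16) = 15 / 68517344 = 0.00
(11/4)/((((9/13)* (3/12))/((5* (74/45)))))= 10582/81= 130.64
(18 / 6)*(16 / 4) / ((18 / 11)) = 7.33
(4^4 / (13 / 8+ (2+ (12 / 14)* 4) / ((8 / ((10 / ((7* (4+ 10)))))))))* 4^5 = 154726.42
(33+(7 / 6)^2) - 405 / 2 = -6053 / 36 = -168.14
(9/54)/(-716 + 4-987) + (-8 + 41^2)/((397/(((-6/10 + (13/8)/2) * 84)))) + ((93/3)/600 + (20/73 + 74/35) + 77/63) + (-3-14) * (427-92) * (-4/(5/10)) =45638.88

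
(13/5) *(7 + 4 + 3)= 182/5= 36.40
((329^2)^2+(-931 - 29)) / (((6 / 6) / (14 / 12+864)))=60818343211111 / 6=10136390535185.17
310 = 310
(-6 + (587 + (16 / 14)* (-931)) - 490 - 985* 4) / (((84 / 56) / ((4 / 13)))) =-39304 / 39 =-1007.79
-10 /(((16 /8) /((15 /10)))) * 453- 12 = -6819 /2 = -3409.50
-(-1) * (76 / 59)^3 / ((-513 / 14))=-323456 / 5545233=-0.06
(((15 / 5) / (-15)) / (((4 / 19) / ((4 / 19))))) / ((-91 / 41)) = 41 / 455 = 0.09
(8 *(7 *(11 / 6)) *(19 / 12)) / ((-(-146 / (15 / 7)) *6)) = 1045 / 2628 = 0.40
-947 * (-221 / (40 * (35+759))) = 209287 / 31760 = 6.59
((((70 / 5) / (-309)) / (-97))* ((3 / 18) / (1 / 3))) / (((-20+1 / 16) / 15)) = -560 / 3187129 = -0.00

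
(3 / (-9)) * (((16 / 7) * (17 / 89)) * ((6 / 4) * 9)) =-1224 / 623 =-1.96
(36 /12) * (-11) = -33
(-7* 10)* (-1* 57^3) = 12963510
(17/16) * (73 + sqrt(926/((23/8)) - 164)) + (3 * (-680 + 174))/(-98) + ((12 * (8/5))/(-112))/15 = 51 * sqrt(2323)/184 + 1823601/19600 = 106.40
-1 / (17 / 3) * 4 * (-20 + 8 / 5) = 1104 / 85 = 12.99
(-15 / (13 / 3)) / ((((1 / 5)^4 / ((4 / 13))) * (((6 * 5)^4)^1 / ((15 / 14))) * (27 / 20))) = -125 / 191646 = -0.00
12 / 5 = 2.40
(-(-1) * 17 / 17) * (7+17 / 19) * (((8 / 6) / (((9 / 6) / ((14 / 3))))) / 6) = 5.46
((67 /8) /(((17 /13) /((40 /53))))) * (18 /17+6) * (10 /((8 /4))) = 2613000 /15317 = 170.59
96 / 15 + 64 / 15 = 32 / 3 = 10.67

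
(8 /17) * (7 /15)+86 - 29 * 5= -14989 /255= -58.78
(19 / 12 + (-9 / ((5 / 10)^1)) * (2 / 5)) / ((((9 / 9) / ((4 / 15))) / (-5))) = 337 / 45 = 7.49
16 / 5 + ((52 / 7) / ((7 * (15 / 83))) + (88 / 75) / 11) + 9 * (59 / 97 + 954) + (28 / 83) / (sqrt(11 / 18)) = 84 * sqrt(22) / 913 + 1021972593 / 118825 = 8601.08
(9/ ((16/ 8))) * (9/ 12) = 27/ 8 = 3.38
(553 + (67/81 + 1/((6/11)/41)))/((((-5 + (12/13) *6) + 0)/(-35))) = -6623305/162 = -40884.60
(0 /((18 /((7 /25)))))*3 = 0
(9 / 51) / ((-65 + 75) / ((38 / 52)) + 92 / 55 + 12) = 3135 / 485996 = 0.01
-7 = -7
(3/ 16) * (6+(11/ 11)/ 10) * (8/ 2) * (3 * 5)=549/ 8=68.62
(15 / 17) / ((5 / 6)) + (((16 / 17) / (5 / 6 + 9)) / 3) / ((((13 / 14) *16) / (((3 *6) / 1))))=14310 / 13039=1.10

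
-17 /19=-0.89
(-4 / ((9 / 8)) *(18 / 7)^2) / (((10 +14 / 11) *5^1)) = -3168 / 7595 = -0.42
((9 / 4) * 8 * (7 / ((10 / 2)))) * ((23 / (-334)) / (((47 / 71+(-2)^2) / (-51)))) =5246829 / 276385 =18.98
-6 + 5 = -1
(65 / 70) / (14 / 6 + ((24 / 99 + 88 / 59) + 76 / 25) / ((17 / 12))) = 10757175 / 66069346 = 0.16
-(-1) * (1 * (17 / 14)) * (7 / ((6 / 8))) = 34 / 3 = 11.33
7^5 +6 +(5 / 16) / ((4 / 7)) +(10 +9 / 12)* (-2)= 1074691 / 64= 16792.05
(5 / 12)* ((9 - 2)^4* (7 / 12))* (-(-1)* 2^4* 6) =168070 / 3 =56023.33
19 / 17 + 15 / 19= 616 / 323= 1.91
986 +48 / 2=1010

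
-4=-4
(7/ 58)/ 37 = 7/ 2146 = 0.00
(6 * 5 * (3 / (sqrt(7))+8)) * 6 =540 * sqrt(7) / 7+1440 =1644.10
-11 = -11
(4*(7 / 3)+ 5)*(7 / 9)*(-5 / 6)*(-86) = 798.95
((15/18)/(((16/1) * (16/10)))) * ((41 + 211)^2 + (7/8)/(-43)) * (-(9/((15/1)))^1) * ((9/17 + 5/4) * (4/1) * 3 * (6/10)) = -23789606841/1497088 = -15890.59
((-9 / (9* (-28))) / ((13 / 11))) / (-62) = -11 / 22568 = -0.00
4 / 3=1.33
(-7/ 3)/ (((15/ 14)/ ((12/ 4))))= -98/ 15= -6.53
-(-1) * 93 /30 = 31 /10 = 3.10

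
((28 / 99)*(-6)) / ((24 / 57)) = -133 / 33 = -4.03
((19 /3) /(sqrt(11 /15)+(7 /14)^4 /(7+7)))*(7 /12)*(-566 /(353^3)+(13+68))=-132684055824040 /72832008998451+5944245700916992*sqrt(165) /218496026995353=347.64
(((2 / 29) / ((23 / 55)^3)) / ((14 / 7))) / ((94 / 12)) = 0.06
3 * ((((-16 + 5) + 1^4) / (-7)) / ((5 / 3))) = 18 / 7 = 2.57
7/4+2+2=23/4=5.75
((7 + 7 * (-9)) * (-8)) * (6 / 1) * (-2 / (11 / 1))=-5376 / 11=-488.73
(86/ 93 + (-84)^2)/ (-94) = -328147/ 4371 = -75.07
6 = 6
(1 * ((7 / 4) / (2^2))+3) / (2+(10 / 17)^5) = 78092135 / 47035424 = 1.66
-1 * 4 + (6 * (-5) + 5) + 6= -23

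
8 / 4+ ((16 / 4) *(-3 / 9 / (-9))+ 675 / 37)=20371 / 999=20.39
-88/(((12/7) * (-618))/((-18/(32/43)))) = -3311/1648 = -2.01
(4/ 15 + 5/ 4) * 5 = 91/ 12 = 7.58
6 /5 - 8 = -34 /5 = -6.80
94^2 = 8836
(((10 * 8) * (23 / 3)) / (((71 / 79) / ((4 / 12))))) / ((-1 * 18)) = -72680 / 5751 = -12.64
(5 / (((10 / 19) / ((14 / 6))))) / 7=19 / 6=3.17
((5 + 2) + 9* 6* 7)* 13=5005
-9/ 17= -0.53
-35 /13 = -2.69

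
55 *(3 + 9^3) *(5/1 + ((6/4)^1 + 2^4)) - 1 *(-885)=906735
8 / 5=1.60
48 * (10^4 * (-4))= -1920000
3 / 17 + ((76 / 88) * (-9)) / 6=-837 / 748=-1.12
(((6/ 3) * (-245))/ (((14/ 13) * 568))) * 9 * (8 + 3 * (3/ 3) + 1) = -86.51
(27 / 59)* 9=243 / 59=4.12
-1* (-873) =873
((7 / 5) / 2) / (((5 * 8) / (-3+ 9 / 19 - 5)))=-0.13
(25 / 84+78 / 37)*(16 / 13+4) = 127109 / 10101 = 12.58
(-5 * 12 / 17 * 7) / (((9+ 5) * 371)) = -30 / 6307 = -0.00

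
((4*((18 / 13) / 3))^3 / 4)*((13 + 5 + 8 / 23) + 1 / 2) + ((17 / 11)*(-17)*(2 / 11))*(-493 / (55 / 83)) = 1205088238922 / 336283805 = 3583.55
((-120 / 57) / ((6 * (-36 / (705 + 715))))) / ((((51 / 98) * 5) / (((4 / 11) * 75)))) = 13916000 / 95931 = 145.06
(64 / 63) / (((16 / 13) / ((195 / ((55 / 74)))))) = 50024 / 231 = 216.55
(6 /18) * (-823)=-823 /3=-274.33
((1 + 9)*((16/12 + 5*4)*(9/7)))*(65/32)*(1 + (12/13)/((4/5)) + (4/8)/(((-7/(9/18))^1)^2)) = 1201.42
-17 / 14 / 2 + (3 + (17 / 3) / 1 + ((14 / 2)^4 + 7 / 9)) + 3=608035 / 252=2412.84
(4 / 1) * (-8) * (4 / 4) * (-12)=384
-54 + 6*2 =-42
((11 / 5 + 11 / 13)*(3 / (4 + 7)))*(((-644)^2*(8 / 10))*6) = 1653839.56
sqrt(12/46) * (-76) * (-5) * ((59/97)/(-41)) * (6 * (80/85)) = -16.26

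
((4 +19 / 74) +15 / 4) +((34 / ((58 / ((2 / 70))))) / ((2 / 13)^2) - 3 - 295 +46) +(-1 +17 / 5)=-9046459 / 37555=-240.89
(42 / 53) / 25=42 / 1325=0.03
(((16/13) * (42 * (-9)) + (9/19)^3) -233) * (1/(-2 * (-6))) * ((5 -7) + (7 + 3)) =-124499332/267501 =-465.42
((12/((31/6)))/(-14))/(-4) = 9/217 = 0.04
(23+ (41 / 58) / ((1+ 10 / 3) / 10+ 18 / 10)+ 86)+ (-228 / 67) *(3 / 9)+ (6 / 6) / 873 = 183504797 / 1696239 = 108.18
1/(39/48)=16/13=1.23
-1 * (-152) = 152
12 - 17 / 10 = 103 / 10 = 10.30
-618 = -618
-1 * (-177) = 177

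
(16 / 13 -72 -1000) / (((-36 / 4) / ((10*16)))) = 742400 / 39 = 19035.90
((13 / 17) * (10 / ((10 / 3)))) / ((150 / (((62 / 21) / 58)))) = 403 / 517650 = 0.00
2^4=16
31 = 31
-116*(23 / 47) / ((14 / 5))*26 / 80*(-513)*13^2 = 751749687 / 1316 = 571238.36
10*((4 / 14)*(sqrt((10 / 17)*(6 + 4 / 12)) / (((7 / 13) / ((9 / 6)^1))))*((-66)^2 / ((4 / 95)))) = 13449150*sqrt(9690) / 833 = 1589321.38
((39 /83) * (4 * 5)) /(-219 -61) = -39 /1162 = -0.03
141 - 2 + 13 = 152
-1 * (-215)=215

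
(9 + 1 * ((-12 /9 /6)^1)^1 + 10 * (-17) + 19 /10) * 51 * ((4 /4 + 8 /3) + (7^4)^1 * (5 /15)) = -32664242 /5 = -6532848.40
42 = 42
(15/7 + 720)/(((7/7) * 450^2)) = 337/94500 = 0.00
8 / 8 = 1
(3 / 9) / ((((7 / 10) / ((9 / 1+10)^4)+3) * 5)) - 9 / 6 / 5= -32580313 / 117289110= -0.28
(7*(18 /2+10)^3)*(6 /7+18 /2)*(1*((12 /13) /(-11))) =-5679252 /143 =-39715.05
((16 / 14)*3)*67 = 1608 / 7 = 229.71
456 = 456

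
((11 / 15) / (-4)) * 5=-11 / 12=-0.92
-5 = -5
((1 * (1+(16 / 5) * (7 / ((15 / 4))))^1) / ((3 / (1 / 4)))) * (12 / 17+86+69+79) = 136.39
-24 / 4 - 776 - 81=-863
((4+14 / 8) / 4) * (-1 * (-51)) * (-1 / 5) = -1173 / 80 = -14.66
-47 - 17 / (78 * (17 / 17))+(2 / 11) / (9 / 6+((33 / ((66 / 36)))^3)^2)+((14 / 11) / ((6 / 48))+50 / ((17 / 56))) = 127.67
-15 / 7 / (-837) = 5 / 1953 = 0.00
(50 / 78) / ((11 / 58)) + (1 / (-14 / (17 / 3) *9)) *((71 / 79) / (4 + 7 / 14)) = 64777249 / 19216197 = 3.37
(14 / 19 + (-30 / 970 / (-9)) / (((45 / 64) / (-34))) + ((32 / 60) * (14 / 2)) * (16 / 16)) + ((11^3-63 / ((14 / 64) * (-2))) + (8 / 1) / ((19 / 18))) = 369943913 / 248805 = 1486.88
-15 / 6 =-5 / 2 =-2.50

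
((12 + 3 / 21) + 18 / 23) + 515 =84996 / 161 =527.93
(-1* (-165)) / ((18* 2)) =55 / 12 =4.58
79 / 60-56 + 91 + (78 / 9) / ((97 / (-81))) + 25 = 314743 / 5820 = 54.08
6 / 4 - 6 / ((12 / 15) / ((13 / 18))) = -47 / 12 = -3.92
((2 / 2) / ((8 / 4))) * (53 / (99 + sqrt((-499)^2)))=0.04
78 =78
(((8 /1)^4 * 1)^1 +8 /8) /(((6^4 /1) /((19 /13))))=77843 /16848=4.62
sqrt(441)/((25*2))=21/50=0.42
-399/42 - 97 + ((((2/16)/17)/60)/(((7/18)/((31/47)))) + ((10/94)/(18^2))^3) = -223766119418662117/2101094423749440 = -106.50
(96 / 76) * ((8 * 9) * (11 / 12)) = 1584 / 19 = 83.37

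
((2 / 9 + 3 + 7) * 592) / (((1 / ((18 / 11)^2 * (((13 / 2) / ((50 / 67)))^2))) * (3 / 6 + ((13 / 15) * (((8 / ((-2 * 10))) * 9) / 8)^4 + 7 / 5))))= 635127.77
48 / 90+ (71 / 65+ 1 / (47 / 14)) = 17629 / 9165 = 1.92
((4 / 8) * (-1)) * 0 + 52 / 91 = 4 / 7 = 0.57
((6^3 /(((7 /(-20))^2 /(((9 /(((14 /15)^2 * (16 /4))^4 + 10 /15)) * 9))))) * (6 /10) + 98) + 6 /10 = 31488119311510751 /46490047530535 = 677.31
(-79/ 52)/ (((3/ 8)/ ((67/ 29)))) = -9.36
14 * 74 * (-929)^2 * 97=86728716172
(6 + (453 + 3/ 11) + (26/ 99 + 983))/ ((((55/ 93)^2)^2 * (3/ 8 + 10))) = 1136.63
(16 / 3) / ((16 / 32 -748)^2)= 64 / 6705075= 0.00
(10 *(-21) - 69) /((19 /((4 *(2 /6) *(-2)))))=744 /19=39.16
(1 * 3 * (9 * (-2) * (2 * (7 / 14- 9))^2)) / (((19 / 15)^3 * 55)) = -10534050 / 75449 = -139.62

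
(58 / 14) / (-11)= -29 / 77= -0.38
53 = 53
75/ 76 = 0.99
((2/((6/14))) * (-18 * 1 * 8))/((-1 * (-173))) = -672/173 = -3.88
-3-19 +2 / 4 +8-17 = -61 / 2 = -30.50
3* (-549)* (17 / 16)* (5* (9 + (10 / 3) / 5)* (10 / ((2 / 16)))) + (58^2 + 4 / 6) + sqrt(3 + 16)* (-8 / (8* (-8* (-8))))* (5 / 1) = -20289181 / 3- 5* sqrt(19) / 64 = -6763060.67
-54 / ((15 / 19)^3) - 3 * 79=-346.74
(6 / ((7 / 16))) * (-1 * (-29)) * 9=25056 / 7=3579.43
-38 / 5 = -7.60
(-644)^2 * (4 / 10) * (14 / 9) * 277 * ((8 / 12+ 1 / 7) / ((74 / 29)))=113273525792 / 4995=22677382.54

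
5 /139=0.04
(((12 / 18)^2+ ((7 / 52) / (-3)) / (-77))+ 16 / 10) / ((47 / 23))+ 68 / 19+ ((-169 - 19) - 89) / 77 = 158053241 / 160900740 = 0.98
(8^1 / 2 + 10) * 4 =56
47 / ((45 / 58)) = 2726 / 45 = 60.58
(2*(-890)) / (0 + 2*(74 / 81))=-36045 / 37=-974.19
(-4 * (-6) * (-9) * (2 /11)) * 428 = -184896 /11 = -16808.73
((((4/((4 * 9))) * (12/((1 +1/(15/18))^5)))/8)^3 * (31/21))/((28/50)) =23651123046875/265271967750571501104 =0.00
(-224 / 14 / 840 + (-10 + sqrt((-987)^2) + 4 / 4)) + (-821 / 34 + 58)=3612247 / 3570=1011.83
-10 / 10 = -1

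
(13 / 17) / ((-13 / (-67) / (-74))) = -4958 / 17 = -291.65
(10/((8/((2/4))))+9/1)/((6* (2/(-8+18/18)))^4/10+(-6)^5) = -924385/746724096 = -0.00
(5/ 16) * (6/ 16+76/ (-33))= -2545/ 4224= -0.60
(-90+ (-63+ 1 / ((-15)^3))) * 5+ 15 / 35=-764.57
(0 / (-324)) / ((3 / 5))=0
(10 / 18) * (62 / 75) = 62 / 135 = 0.46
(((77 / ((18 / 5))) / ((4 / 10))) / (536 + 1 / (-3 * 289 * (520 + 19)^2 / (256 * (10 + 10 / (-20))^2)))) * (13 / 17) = 123594896425 / 1620102862176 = 0.08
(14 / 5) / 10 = 7 / 25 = 0.28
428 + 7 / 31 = 13275 / 31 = 428.23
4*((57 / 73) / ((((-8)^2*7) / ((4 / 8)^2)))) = 57 / 32704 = 0.00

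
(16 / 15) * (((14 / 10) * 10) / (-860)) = -56 / 3225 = -0.02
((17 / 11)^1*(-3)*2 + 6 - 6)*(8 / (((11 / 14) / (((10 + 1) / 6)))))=-1904 / 11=-173.09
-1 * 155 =-155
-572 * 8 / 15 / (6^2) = -1144 / 135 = -8.47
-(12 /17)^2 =-144 /289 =-0.50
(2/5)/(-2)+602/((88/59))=88751/220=403.41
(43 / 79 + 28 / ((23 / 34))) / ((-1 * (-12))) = 25399 / 7268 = 3.49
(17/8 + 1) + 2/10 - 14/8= 63/40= 1.58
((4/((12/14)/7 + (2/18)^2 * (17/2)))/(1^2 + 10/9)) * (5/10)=142884/34295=4.17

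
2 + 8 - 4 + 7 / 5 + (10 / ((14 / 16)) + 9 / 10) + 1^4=1451 / 70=20.73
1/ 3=0.33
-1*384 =-384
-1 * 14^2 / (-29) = 196 / 29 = 6.76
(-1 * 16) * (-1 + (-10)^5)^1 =1600016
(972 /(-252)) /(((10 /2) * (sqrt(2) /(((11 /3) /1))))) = -2.00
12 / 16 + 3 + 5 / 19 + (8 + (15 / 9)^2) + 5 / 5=10801 / 684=15.79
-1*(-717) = 717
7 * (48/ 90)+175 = 2681/ 15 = 178.73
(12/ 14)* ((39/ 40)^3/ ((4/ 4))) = 177957/ 224000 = 0.79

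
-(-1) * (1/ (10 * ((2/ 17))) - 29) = -563/ 20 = -28.15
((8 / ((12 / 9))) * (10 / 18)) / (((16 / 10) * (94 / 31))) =775 / 1128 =0.69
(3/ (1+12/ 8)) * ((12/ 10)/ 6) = 6/ 25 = 0.24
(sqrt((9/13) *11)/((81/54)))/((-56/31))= -31 *sqrt(143)/364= -1.02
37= 37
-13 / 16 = -0.81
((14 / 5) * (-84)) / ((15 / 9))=-3528 / 25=-141.12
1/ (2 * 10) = 1/ 20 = 0.05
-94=-94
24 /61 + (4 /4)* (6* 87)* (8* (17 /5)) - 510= 13688.79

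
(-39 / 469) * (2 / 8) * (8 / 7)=-78 / 3283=-0.02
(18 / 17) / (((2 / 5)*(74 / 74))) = 45 / 17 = 2.65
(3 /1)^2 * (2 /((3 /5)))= 30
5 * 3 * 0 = 0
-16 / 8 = -2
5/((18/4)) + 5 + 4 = 10.11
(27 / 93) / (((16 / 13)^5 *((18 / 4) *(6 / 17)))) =6311981 / 97517568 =0.06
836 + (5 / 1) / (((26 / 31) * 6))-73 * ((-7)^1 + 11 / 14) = 1409375 / 1092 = 1290.64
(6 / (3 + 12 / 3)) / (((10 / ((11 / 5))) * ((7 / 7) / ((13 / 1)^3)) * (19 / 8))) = 580008 / 3325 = 174.44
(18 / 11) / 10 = 0.16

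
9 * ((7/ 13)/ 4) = 1.21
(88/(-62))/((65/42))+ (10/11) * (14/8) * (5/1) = 311969/44330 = 7.04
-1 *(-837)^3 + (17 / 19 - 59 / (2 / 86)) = 11141100621 / 19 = 586373716.89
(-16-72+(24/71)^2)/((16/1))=-55379/10082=-5.49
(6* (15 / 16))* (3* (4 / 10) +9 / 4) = 621 / 32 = 19.41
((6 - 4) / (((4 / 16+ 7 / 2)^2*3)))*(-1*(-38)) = 1216 / 675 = 1.80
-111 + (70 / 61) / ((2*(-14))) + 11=-12205 / 122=-100.04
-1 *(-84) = 84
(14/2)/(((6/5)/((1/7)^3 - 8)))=-13715/294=-46.65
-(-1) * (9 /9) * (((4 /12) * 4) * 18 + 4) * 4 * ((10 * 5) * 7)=39200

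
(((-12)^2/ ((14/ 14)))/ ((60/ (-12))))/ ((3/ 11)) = -528/ 5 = -105.60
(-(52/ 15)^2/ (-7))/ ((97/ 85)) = 45968/ 30555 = 1.50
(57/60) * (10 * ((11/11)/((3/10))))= 95/3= 31.67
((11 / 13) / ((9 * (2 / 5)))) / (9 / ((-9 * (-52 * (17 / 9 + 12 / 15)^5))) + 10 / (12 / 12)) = 570623341222 / 24277761577161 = 0.02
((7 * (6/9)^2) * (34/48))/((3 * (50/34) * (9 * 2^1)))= 2023/72900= 0.03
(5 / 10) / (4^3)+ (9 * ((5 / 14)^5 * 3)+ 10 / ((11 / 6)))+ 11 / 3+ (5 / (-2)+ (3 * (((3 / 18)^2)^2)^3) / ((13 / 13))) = 910299964282253 / 134145662644224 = 6.79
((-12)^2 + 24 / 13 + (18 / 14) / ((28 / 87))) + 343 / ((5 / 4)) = 5404831 / 12740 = 424.24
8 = 8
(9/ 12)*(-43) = -129/ 4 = -32.25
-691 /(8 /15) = -10365 /8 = -1295.62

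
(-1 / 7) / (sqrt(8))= -0.05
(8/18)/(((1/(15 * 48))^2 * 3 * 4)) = 19200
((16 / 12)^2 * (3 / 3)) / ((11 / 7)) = 112 / 99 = 1.13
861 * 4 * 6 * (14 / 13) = 289296 / 13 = 22253.54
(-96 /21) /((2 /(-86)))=1376 /7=196.57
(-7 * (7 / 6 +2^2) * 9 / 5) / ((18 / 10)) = -217 / 6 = -36.17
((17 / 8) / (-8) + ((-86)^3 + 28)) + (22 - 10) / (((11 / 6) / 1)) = -447759291 / 704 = -636021.72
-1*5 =-5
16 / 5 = 3.20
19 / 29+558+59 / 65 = 1054776 / 1885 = 559.56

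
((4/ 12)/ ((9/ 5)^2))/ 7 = 25/ 1701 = 0.01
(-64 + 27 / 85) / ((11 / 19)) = -102847 / 935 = -110.00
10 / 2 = 5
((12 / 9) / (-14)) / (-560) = 1 / 5880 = 0.00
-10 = -10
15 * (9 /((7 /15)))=2025 /7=289.29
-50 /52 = -25 /26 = -0.96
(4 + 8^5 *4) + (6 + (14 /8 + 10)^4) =38436673 /256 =150143.25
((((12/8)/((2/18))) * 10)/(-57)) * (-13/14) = 585/266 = 2.20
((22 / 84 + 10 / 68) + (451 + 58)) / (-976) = -181859 / 348432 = -0.52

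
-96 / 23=-4.17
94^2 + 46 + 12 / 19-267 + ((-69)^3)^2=2050445262236 / 19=107918171696.63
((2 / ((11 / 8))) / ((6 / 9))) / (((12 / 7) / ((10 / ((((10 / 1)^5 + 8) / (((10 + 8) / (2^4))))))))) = 35 / 244464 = 0.00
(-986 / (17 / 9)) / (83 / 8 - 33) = 4176 / 181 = 23.07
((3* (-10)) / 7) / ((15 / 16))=-32 / 7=-4.57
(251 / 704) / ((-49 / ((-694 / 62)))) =87097 / 1069376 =0.08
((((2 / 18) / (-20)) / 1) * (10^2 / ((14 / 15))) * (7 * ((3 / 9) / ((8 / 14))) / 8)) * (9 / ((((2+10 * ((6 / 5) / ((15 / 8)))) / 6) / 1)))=-125 / 64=-1.95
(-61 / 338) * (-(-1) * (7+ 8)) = -915 / 338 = -2.71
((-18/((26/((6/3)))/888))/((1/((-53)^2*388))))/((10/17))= -148077086688/65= -2278109025.97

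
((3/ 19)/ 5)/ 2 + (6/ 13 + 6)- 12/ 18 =43057/ 7410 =5.81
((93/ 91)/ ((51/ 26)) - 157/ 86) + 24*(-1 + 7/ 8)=-44053/ 10234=-4.30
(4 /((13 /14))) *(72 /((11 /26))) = 8064 /11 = 733.09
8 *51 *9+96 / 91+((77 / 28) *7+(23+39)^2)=2743215 / 364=7536.30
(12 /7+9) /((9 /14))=50 /3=16.67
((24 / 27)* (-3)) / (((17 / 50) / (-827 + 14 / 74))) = 12236800 / 1887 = 6484.79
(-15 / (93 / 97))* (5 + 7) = -5820 / 31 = -187.74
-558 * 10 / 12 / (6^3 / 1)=-155 / 72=-2.15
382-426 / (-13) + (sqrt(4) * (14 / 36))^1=48619 / 117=415.55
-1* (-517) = 517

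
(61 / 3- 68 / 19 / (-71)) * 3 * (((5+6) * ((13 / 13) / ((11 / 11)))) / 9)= 907423 / 12141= 74.74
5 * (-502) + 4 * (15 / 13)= -32570 / 13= -2505.38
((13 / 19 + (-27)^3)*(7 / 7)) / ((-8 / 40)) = 1869820 / 19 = 98411.58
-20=-20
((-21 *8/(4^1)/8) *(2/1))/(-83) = 21/166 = 0.13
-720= -720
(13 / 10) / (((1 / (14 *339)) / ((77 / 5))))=2375373 / 25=95014.92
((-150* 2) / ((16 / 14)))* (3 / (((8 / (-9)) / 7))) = 6201.56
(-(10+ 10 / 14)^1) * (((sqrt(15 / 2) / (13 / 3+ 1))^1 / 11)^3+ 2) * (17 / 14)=-26.02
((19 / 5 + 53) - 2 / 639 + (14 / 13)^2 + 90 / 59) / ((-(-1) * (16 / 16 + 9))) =947470208 / 159286725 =5.95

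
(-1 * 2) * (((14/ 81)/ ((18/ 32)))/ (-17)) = 448/ 12393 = 0.04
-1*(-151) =151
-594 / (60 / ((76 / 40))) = -1881 / 100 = -18.81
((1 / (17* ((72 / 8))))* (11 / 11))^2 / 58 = 1 / 1357722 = 0.00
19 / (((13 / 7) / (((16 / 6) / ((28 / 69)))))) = 874 / 13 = 67.23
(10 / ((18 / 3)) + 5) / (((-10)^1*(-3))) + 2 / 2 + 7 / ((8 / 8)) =74 / 9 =8.22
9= 9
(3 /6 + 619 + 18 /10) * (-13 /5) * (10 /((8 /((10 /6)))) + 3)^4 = -372771577243 /345600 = -1078621.46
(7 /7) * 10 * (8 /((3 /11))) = 880 /3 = 293.33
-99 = -99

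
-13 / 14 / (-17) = 13 / 238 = 0.05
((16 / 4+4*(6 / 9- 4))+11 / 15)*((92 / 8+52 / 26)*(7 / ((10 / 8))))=-16254 / 25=-650.16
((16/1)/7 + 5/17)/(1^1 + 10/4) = 614/833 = 0.74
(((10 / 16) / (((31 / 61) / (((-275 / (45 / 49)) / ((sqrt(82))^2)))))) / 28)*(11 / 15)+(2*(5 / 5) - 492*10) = -10801602719 / 2196288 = -4918.12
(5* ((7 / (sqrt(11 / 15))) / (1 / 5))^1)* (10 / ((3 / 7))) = 12250* sqrt(165) / 33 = 4768.31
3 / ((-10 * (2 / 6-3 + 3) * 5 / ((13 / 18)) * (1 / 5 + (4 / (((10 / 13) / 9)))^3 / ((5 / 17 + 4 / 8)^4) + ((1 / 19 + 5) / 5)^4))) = -0.00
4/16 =1/4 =0.25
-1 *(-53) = 53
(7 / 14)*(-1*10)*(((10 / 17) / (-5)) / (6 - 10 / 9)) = 0.12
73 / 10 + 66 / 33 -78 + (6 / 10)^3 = -17121 / 250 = -68.48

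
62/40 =31/20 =1.55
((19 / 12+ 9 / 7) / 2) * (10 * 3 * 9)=387.32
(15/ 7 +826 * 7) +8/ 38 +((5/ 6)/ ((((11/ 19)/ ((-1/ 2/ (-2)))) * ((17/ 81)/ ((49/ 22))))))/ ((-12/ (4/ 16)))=405111658813/ 70036736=5784.27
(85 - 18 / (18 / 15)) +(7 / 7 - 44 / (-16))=295 / 4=73.75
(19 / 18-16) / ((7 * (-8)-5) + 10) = 269 / 918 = 0.29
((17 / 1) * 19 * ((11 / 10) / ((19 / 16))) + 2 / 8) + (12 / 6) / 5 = 5997 / 20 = 299.85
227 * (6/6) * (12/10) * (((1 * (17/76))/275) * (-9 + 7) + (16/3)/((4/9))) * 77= 597700761/2375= 251663.48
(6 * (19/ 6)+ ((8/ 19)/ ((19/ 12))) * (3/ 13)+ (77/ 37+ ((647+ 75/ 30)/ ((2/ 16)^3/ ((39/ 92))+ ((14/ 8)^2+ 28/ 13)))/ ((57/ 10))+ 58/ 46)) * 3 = 13811037720213/ 104088923809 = 132.68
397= 397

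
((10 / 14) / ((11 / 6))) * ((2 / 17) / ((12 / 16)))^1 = 80 / 1309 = 0.06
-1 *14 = -14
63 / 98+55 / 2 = 197 / 7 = 28.14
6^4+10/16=10373/8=1296.62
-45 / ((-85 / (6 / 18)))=3 / 17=0.18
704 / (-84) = -176 / 21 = -8.38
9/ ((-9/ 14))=-14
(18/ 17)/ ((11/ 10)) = 180/ 187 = 0.96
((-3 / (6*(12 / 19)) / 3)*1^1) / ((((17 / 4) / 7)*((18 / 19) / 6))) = -2527 / 918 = -2.75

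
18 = 18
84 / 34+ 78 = 1368 / 17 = 80.47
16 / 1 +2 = 18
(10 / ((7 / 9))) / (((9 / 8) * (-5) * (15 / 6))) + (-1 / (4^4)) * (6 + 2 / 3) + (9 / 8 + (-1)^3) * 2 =-4639 / 6720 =-0.69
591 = 591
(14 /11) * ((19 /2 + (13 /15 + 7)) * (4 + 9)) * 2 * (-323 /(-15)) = 30627506 /2475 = 12374.75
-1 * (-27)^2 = -729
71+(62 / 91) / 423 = 2733065 / 38493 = 71.00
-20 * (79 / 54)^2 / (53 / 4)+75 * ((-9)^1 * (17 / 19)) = -445731155 / 734103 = -607.18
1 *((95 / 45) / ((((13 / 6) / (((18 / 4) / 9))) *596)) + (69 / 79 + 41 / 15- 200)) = -601051181 / 3060460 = -196.39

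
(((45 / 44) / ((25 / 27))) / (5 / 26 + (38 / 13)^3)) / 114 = 59319 / 154087340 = 0.00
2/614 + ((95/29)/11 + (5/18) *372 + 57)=47194225/293799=160.63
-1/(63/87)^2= -841/441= -1.91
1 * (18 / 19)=18 / 19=0.95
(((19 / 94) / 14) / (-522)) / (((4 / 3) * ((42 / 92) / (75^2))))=-273125 / 1068592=-0.26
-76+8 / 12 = -226 / 3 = -75.33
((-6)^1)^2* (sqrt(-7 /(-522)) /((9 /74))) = 148* sqrt(406) /87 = 34.28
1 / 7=0.14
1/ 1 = 1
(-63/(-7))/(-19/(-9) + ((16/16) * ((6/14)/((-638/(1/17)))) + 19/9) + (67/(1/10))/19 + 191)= 116843958/2992313273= 0.04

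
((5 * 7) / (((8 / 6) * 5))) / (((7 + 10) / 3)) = 63 / 68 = 0.93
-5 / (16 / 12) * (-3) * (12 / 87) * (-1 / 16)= -45 / 464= -0.10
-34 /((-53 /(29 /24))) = 493 /636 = 0.78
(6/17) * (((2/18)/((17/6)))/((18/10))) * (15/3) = 100/2601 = 0.04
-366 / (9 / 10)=-1220 / 3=-406.67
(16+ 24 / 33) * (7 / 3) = 1288 / 33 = 39.03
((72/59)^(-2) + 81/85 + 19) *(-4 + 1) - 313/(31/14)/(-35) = -263337043/4553280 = -57.83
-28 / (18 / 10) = -140 / 9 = -15.56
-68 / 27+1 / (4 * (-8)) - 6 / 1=-7387 / 864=-8.55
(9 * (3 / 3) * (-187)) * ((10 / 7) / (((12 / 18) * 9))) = -400.71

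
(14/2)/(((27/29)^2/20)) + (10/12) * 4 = 120170/729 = 164.84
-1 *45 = -45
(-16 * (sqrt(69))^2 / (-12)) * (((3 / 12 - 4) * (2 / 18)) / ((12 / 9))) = -28.75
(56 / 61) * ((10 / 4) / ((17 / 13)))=1820 / 1037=1.76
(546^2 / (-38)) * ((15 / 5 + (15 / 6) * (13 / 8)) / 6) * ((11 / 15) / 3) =-2257.30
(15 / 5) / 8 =3 / 8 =0.38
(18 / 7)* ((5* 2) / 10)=2.57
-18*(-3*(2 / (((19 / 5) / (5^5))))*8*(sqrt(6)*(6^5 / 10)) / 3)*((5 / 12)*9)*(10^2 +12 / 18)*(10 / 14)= 6604740000000*sqrt(6) / 133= 121640923937.97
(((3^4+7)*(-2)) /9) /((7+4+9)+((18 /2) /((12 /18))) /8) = -2816 /3123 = -0.90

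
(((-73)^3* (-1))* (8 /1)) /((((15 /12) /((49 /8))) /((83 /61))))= 6328528556 /305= 20749273.95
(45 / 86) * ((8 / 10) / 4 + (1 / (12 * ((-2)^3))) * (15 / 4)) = 927 / 11008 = 0.08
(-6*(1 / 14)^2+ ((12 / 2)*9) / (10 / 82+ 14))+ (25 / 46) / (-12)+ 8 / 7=25531211 / 5220264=4.89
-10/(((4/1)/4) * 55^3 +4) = -10/166379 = -0.00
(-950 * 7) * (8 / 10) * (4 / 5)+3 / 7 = -29789 / 7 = -4255.57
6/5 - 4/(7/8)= -118/35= -3.37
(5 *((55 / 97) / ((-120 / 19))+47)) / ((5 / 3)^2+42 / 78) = 21295365 / 301088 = 70.73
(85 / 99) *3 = 85 / 33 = 2.58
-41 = -41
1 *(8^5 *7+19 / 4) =917523 / 4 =229380.75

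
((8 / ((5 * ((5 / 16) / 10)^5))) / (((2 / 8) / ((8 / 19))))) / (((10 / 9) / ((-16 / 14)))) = -309237645312 / 3325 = -93003803.10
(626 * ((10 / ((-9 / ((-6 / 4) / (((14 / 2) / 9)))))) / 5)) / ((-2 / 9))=-8451 / 7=-1207.29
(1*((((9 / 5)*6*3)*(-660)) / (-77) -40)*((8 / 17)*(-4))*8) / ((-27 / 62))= 26411008 / 3213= 8220.05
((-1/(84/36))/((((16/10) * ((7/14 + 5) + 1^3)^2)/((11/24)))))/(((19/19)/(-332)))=4565/4732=0.96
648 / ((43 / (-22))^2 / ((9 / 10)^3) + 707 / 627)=1086029208 / 10672561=101.76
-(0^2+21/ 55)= -21/ 55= -0.38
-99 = -99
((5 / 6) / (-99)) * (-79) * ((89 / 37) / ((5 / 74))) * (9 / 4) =7031 / 132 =53.27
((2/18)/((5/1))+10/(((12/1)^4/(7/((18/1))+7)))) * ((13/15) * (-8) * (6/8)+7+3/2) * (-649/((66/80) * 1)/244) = -0.27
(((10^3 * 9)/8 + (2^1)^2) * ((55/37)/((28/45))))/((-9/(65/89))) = -20180875/92204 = -218.87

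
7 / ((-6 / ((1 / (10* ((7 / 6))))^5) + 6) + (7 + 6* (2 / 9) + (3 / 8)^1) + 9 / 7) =-31752 / 5882377451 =-0.00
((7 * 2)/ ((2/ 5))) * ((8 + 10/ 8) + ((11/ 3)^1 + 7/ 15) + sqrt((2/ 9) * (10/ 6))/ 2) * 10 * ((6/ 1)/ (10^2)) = 287.44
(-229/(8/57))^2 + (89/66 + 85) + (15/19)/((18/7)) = 35610748185/13376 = 2662286.80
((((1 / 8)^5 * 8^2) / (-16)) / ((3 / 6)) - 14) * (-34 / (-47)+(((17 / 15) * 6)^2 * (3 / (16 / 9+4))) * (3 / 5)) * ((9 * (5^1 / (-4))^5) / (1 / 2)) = 14908634816625 / 1281359872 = 11635.01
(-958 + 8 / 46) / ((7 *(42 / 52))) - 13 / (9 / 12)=-631384 / 3381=-186.74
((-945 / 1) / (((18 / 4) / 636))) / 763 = -19080 / 109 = -175.05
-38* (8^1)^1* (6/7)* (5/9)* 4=-12160/21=-579.05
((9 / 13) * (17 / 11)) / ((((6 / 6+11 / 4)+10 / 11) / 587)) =359244 / 2665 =134.80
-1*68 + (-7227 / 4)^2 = 52228441 / 16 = 3264277.56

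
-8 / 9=-0.89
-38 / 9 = -4.22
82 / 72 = 41 / 36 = 1.14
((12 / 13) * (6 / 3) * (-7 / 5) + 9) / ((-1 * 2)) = -417 / 130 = -3.21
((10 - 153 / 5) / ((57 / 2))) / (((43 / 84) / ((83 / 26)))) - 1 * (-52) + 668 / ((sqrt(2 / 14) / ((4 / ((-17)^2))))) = 2672 * sqrt(7) / 289 + 2522088 / 53105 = 71.95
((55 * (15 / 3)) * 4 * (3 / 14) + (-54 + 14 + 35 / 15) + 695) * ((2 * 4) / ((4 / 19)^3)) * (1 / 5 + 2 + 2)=64316843 / 20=3215842.15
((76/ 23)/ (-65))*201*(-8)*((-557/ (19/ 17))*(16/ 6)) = -108636.98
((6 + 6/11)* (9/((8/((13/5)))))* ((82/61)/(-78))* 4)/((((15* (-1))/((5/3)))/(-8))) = -3936/3355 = -1.17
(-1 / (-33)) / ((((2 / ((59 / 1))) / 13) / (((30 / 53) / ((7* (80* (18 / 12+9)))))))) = 767 / 685608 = 0.00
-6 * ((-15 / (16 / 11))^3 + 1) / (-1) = -13464087 / 2048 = -6574.26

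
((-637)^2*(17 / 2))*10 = 34490365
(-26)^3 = -17576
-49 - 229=-278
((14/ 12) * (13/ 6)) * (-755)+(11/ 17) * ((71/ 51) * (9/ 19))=-377174807/ 197676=-1908.05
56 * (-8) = -448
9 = 9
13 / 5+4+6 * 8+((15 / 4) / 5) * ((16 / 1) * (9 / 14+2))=86.31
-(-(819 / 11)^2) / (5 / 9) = 6036849 / 605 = 9978.26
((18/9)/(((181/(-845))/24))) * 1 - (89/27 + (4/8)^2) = -4449803/19548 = -227.63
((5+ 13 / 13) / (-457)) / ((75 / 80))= -32 / 2285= -0.01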